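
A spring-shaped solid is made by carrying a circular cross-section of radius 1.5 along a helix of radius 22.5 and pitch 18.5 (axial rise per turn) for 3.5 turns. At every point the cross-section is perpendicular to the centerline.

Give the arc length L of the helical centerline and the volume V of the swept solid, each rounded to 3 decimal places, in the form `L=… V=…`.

2πR = 2π·22.5 = 141.371669
per-turn = √(141.371669² + 18.5²) = √(19985.9489 + 342.25) = √20328.1989 = 142.576993
L = 3.5 × 142.576993 = 499.019475
V = π·1.5² × L = 7.068583 × 499.019475 = 3527.360814

L=499.019 V=3527.361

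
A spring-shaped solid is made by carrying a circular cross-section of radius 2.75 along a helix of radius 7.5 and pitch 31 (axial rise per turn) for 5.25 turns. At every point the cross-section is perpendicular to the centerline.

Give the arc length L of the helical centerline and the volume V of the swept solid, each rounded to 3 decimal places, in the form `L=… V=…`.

L=296.133 V=7035.606

2πR = 2π·7.5 = 47.123890
per-turn = √(47.123890² + 31²) = √(2220.6610 + 961) = √3181.6610 = 56.406214
L = 5.25 × 56.406214 = 296.132624
V = π·2.75² × L = 23.758294 × 296.132624 = 7035.606077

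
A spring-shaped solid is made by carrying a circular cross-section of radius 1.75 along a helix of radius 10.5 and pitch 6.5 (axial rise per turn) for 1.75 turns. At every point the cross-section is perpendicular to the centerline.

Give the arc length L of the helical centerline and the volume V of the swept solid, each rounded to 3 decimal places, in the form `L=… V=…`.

L=116.013 V=1116.171

2πR = 2π·10.5 = 65.973446
per-turn = √(65.973446² + 6.5²) = √(4352.4955 + 42.25) = √4394.7455 = 66.292877
L = 1.75 × 66.292877 = 116.012535
V = π·1.75² × L = 9.621128 × 116.012535 = 1116.171389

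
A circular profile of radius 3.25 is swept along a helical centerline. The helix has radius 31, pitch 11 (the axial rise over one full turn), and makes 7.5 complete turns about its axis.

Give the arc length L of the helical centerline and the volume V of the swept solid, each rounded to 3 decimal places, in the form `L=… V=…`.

L=1463.168 V=48552.419

2πR = 2π·31 = 194.778745
per-turn = √(194.778745² + 11²) = √(37938.7593 + 121) = √38059.7593 = 195.089106
L = 7.5 × 195.089106 = 1463.168296
V = π·3.25² × L = 33.183072 × 1463.168296 = 48552.419496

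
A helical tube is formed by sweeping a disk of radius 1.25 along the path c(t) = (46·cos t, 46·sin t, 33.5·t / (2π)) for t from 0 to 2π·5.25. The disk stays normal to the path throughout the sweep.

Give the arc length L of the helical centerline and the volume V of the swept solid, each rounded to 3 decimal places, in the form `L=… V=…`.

L=1527.548 V=7498.333

2πR = 2π·46 = 289.026524
per-turn = √(289.026524² + 33.5²) = √(83536.3317 + 1122.25) = √84658.5817 = 290.961478
L = 5.25 × 290.961478 = 1527.547759
V = π·1.25² × L = 4.908739 × 1527.547759 = 7498.332529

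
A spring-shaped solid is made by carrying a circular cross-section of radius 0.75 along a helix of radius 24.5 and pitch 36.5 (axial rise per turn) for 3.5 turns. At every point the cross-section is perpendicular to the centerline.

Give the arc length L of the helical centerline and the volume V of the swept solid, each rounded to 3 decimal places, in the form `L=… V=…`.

L=553.721 V=978.506

2πR = 2π·24.5 = 153.938040
per-turn = √(153.938040² + 36.5²) = √(23696.9202 + 1332.25) = √25029.1702 = 158.206100
L = 3.5 × 158.206100 = 553.721351
V = π·0.75² × L = 1.767146 × 553.721351 = 978.506397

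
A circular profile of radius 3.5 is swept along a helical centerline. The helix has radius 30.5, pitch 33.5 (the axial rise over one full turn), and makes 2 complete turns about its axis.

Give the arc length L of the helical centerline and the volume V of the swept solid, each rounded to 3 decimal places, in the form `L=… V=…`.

2πR = 2π·30.5 = 191.637152
per-turn = √(191.637152² + 33.5²) = √(36724.7980 + 1122.25) = √37847.0480 = 194.543178
L = 2 × 194.543178 = 389.086355
V = π·3.5² × L = 38.484510 × 389.086355 = 14973.797735

L=389.086 V=14973.798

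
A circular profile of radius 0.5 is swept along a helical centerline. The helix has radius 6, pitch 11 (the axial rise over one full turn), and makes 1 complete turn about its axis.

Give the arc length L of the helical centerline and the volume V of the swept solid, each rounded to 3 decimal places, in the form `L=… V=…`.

2πR = 2π·6 = 37.699112
per-turn = √(37.699112² + 11²) = √(1421.2230 + 121) = √1542.2230 = 39.271148
L = 1 × 39.271148 = 39.271148
V = π·0.5² × L = 0.785398 × 39.271148 = 30.843487

L=39.271 V=30.843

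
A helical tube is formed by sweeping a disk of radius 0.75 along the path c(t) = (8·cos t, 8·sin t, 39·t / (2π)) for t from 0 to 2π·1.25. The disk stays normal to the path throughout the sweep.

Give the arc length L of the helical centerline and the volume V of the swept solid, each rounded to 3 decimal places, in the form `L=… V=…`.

2πR = 2π·8 = 50.265482
per-turn = √(50.265482² + 39²) = √(2526.6187 + 1521) = √4047.6187 = 63.620899
L = 1.25 × 63.620899 = 79.526123
V = π·0.75² × L = 1.767146 × 79.526123 = 140.534260

L=79.526 V=140.534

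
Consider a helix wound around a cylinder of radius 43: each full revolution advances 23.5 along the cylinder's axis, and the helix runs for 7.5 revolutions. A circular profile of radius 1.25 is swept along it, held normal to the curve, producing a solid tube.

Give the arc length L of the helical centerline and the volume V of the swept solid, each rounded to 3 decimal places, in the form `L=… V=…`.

L=2033.978 V=9984.266

2πR = 2π·43 = 270.176968
per-turn = √(270.176968² + 23.5²) = √(72995.5942 + 552.25) = √73547.8442 = 271.197058
L = 7.5 × 271.197058 = 2033.977933
V = π·1.25² × L = 4.908739 × 2033.977933 = 9984.265833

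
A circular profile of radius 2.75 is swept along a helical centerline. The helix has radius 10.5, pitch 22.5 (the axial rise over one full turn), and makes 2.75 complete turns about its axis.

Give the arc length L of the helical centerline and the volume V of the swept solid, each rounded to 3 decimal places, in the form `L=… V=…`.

2πR = 2π·10.5 = 65.973446
per-turn = √(65.973446² + 22.5²) = √(4352.4955 + 506.25) = √4858.7455 = 69.704702
L = 2.75 × 69.704702 = 191.687932
V = π·2.75² × L = 23.758294 × 191.687932 = 4554.178322

L=191.688 V=4554.178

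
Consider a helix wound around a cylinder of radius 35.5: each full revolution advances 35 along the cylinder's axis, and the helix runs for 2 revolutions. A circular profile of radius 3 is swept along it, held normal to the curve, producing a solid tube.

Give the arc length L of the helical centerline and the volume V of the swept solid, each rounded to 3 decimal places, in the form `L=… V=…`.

L=451.565 V=12767.692

2πR = 2π·35.5 = 223.053078
per-turn = √(223.053078² + 35²) = √(49752.6758 + 1225) = √50977.6758 = 225.782364
L = 2 × 225.782364 = 451.564728
V = π·3² × L = 28.274334 × 451.564728 = 12767.691875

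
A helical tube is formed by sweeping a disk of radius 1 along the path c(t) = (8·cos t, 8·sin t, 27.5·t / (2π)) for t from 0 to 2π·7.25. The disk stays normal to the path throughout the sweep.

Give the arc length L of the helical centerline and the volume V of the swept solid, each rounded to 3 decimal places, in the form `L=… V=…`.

L=415.398 V=1305.012

2πR = 2π·8 = 50.265482
per-turn = √(50.265482² + 27.5²) = √(2526.6187 + 756.25) = √3282.8687 = 57.296324
L = 7.25 × 57.296324 = 415.398348
V = π·1² × L = 3.141593 × 415.398348 = 1305.012398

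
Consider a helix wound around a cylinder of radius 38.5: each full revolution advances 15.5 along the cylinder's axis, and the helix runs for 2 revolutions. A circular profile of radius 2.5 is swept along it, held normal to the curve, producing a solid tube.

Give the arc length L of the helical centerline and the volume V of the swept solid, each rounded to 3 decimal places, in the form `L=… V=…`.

L=484.797 V=9518.975

2πR = 2π·38.5 = 241.902634
per-turn = √(241.902634² + 15.5²) = √(58516.8845 + 240.25) = √58757.1345 = 242.398710
L = 2 × 242.398710 = 484.797420
V = π·2.5² × L = 19.634954 × 484.797420 = 9518.975073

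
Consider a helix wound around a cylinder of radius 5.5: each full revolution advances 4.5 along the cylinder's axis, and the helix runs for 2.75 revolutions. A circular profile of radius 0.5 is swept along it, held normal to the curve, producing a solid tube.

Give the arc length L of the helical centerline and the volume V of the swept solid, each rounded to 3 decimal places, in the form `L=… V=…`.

2πR = 2π·5.5 = 34.557519
per-turn = √(34.557519² + 4.5²) = √(1194.2221 + 20.25) = √1214.4721 = 34.849277
L = 2.75 × 34.849277 = 95.835513
V = π·0.5² × L = 0.785398 × 95.835513 = 75.269036

L=95.836 V=75.269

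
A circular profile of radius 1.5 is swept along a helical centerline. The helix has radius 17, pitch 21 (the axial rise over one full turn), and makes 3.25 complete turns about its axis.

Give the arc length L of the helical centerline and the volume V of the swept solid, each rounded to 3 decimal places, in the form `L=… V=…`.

L=353.791 V=2500.804

2πR = 2π·17 = 106.814150
per-turn = √(106.814150² + 21²) = √(11409.2627 + 441) = √11850.2627 = 108.858912
L = 3.25 × 108.858912 = 353.791463
V = π·1.5² × L = 7.068583 × 353.791463 = 2500.804491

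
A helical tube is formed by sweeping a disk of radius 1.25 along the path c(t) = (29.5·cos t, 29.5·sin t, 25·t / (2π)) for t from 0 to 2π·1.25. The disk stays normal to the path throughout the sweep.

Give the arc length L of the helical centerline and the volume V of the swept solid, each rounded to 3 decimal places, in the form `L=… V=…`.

2πR = 2π·29.5 = 185.353967
per-turn = √(185.353967² + 25²) = √(34356.0929 + 625) = √34981.0929 = 187.032331
L = 1.25 × 187.032331 = 233.790414
V = π·1.25² × L = 4.908739 × 233.790414 = 1147.616011

L=233.790 V=1147.616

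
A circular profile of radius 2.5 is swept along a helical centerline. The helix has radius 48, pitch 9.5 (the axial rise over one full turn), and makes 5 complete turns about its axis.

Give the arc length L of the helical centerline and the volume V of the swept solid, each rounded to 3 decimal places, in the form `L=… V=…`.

2πR = 2π·48 = 301.592895
per-turn = √(301.592895² + 9.5²) = √(90958.2742 + 90.25) = √91048.5242 = 301.742480
L = 5 × 301.742480 = 1508.712399
V = π·2.5² × L = 19.634954 × 1508.712399 = 29623.498689

L=1508.712 V=29623.499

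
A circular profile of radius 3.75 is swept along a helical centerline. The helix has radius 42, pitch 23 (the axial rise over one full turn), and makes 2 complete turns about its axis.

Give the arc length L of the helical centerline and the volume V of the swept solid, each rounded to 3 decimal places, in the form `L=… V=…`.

2πR = 2π·42 = 263.893783
per-turn = √(263.893783² + 23²) = √(69639.9287 + 529) = √70168.9287 = 264.894184
L = 2 × 264.894184 = 529.788368
V = π·3.75² × L = 44.178647 × 529.788368 = 23405.333120

L=529.788 V=23405.333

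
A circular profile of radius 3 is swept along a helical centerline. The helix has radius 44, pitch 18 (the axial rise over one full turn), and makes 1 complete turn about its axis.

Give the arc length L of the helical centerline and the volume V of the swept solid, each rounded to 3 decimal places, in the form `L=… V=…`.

L=277.046 V=7833.277

2πR = 2π·44 = 276.460154
per-turn = √(276.460154² + 18²) = √(76430.2165 + 324) = √76754.2165 = 277.045513
L = 1 × 277.045513 = 277.045513
V = π·3² × L = 28.274334 × 277.045513 = 7833.277346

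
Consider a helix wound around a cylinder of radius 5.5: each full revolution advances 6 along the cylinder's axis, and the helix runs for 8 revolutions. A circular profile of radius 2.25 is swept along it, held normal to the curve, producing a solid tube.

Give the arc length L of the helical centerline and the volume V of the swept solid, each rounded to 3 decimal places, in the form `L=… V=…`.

2πR = 2π·5.5 = 34.557519
per-turn = √(34.557519² + 6²) = √(1194.2221 + 36) = √1230.2221 = 35.074523
L = 8 × 35.074523 = 280.596180
V = π·2.25² × L = 15.904313 × 280.596180 = 4462.689427

L=280.596 V=4462.689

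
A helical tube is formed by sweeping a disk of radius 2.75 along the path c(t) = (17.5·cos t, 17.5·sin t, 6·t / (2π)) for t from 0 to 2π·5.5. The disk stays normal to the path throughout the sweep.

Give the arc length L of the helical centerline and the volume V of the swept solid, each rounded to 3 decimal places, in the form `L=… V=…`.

2πR = 2π·17.5 = 109.955743
per-turn = √(109.955743² + 6²) = √(12090.2654 + 36) = √12126.2654 = 110.119323
L = 5.5 × 110.119323 = 605.656279
V = π·2.75² × L = 23.758294 × 605.656279 = 14389.360204

L=605.656 V=14389.360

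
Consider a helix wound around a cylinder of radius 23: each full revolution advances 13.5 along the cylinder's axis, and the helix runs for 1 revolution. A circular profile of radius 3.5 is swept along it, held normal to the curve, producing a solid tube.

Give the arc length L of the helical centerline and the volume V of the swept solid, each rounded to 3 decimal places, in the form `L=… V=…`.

2πR = 2π·23 = 144.513262
per-turn = √(144.513262² + 13.5²) = √(20884.0829 + 182.25) = √21066.3329 = 145.142457
L = 1 × 145.142457 = 145.142457
V = π·3.5² × L = 38.484510 × 145.142457 = 5585.736351

L=145.142 V=5585.736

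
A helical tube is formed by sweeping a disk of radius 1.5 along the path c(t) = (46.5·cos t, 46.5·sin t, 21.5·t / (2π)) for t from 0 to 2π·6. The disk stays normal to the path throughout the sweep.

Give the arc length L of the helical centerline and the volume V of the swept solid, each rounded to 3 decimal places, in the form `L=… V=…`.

2πR = 2π·46.5 = 292.168117
per-turn = √(292.168117² + 21.5²) = √(85362.2085 + 462.25) = √85824.4585 = 292.958117
L = 6 × 292.958117 = 1757.748704
V = π·1.5² × L = 7.068583 × 1757.748704 = 12424.793431

L=1757.749 V=12424.793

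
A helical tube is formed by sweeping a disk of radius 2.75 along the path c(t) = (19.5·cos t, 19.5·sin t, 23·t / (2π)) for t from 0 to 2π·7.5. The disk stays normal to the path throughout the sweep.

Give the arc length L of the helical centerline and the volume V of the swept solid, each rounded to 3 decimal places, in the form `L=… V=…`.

2πR = 2π·19.5 = 122.522113
per-turn = √(122.522113² + 23²) = √(15011.6683 + 529) = √15540.6683 = 124.662217
L = 7.5 × 124.662217 = 934.966626
V = π·2.75² × L = 23.758294 × 934.966626 = 22213.212392

L=934.967 V=22213.212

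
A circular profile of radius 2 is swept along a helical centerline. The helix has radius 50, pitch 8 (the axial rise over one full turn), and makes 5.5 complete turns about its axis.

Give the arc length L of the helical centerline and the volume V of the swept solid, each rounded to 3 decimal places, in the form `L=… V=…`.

L=1728.436 V=21720.169

2πR = 2π·50 = 314.159265
per-turn = √(314.159265² + 8²) = √(98696.0440 + 64) = √98760.0440 = 314.261108
L = 5.5 × 314.261108 = 1728.436094
V = π·2² × L = 12.566371 × 1728.436094 = 21720.168541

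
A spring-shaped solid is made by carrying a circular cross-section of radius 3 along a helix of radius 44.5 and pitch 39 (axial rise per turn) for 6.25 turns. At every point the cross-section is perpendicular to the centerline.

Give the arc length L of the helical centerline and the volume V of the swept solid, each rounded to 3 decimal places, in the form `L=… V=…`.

2πR = 2π·44.5 = 279.601746
per-turn = √(279.601746² + 39²) = √(78177.1365 + 1521) = √79698.1365 = 282.308584
L = 6.25 × 282.308584 = 1764.428648
V = π·3² × L = 28.274334 × 1764.428648 = 49888.044718

L=1764.429 V=49888.045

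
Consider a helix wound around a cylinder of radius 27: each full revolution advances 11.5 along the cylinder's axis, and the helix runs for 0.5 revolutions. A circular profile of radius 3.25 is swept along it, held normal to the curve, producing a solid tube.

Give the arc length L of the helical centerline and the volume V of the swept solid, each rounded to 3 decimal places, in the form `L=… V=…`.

2πR = 2π·27 = 169.646003
per-turn = √(169.646003² + 11.5²) = √(28779.7664 + 132.25) = √28912.0164 = 170.035339
L = 0.5 × 170.035339 = 85.017669
V = π·3.25² × L = 33.183072 × 85.017669 = 2821.147479

L=85.018 V=2821.147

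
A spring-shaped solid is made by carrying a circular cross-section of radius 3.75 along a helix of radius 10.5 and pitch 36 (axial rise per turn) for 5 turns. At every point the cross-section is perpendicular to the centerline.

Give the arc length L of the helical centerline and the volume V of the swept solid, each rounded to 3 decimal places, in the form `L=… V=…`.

L=375.782 V=16601.556

2πR = 2π·10.5 = 65.973446
per-turn = √(65.973446² + 36²) = √(4352.4955 + 1296) = √5648.4955 = 75.156474
L = 5 × 75.156474 = 375.782369
V = π·3.75² × L = 44.178647 × 375.782369 = 16601.556493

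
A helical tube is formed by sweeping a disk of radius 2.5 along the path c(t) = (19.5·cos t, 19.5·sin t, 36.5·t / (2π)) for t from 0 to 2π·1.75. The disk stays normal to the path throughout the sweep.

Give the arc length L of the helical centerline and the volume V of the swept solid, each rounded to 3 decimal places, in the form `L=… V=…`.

L=223.726 V=4392.847

2πR = 2π·19.5 = 122.522113
per-turn = √(122.522113² + 36.5²) = √(15011.6683 + 1332.25) = √16343.9183 = 127.843335
L = 1.75 × 127.843335 = 223.725836
V = π·2.5² × L = 19.634954 × 223.725836 = 4392.846521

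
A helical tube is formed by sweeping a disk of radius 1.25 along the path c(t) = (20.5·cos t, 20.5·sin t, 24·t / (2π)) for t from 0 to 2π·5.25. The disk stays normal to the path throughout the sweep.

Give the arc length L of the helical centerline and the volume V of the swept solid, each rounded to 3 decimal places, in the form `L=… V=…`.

2πR = 2π·20.5 = 128.805299
per-turn = √(128.805299² + 24²) = √(16590.8050 + 576) = √17166.8050 = 131.022155
L = 5.25 × 131.022155 = 687.866312
V = π·1.25² × L = 4.908739 × 687.866312 = 3376.555862

L=687.866 V=3376.556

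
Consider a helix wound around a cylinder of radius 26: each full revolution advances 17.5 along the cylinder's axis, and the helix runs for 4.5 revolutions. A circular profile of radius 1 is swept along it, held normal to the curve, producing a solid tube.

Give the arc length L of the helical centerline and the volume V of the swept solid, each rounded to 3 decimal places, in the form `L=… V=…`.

2πR = 2π·26 = 163.362818
per-turn = √(163.362818² + 17.5²) = √(26687.4103 + 306.25) = √26993.6603 = 164.297475
L = 4.5 × 164.297475 = 739.338638
V = π·1² × L = 3.141593 × 739.338638 = 2322.700832

L=739.339 V=2322.701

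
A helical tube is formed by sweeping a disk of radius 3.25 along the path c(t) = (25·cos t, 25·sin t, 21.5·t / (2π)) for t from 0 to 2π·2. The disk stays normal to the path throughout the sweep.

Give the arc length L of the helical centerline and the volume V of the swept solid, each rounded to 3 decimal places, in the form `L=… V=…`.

2πR = 2π·25 = 157.079633
per-turn = √(157.079633² + 21.5²) = √(24674.0110 + 462.25) = √25136.2610 = 158.544193
L = 2 × 158.544193 = 317.088385
V = π·3.25² × L = 33.183072 × 317.088385 = 10521.966843

L=317.088 V=10521.967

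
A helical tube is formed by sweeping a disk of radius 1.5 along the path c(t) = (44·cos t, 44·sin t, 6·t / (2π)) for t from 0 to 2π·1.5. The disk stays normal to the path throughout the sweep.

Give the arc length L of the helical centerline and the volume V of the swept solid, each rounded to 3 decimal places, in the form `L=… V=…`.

2πR = 2π·44 = 276.460154
per-turn = √(276.460154² + 6²) = √(76430.2165 + 36) = √76466.2165 = 276.525255
L = 1.5 × 276.525255 = 414.787882
V = π·1.5² × L = 7.068583 × 414.787882 = 2931.962767

L=414.788 V=2931.963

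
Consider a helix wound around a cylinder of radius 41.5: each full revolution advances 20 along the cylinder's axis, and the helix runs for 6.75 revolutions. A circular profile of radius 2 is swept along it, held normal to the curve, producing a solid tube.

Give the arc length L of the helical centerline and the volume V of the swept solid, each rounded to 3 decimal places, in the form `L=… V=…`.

2πR = 2π·41.5 = 260.752190
per-turn = √(260.752190² + 20²) = √(67991.7047 + 400) = √68391.7047 = 261.518077
L = 6.75 × 261.518077 = 1765.247021
V = π·2² × L = 12.566371 × 1765.247021 = 22182.748296

L=1765.247 V=22182.748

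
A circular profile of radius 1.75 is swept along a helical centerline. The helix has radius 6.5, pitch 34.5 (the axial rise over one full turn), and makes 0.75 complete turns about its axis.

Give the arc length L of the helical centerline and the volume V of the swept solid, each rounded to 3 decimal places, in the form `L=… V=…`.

2πR = 2π·6.5 = 40.840704
per-turn = √(40.840704² + 34.5²) = √(1667.9631 + 1190.25) = √2858.2131 = 53.462259
L = 0.75 × 53.462259 = 40.096694
V = π·1.75² × L = 9.621128 × 40.096694 = 385.775408

L=40.097 V=385.775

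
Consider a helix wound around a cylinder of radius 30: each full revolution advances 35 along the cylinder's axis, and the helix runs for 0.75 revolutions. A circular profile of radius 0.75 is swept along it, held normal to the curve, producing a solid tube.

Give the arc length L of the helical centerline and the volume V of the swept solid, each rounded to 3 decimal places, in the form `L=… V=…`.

2πR = 2π·30 = 188.495559
per-turn = √(188.495559² + 35²) = √(35530.5758 + 1225) = √36755.5758 = 191.717438
L = 0.75 × 191.717438 = 143.788078
V = π·0.75² × L = 1.767146 × 143.788078 = 254.094508

L=143.788 V=254.095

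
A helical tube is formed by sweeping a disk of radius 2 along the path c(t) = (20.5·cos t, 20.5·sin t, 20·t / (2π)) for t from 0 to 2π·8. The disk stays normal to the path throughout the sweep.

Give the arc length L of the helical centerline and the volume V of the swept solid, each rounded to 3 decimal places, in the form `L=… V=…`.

2πR = 2π·20.5 = 128.805299
per-turn = √(128.805299² + 20²) = √(16590.8050 + 400) = √16990.8050 = 130.348782
L = 8 × 130.348782 = 1042.790257
V = π·2² × L = 12.566371 × 1042.790257 = 13104.088841

L=1042.790 V=13104.089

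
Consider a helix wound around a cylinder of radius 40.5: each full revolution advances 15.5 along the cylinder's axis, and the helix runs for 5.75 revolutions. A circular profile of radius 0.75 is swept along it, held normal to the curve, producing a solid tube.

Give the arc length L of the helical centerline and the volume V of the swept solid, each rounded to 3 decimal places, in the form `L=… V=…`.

L=1465.909 V=2590.474

2πR = 2π·40.5 = 254.469005
per-turn = √(254.469005² + 15.5²) = √(64754.4745 + 240.25) = √64994.7245 = 254.940629
L = 5.75 × 254.940629 = 1465.908619
V = π·0.75² × L = 1.767146 × 1465.908619 = 2590.474358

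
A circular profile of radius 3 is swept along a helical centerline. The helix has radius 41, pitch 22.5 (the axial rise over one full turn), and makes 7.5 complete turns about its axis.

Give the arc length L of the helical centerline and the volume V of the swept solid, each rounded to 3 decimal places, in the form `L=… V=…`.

L=1939.435 V=54836.230

2πR = 2π·41 = 257.610598
per-turn = √(257.610598² + 22.5²) = √(66363.2200 + 506.25) = √66869.4700 = 258.591318
L = 7.5 × 258.591318 = 1939.434889
V = π·3² × L = 28.274334 × 1939.434889 = 54836.229583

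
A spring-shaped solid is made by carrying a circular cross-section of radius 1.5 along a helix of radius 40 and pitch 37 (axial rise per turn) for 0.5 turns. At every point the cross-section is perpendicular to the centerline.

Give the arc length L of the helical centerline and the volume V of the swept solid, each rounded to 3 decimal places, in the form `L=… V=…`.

L=127.018 V=897.839

2πR = 2π·40 = 251.327412
per-turn = √(251.327412² + 37²) = √(63165.4682 + 1369) = √64534.4682 = 254.036352
L = 0.5 × 254.036352 = 127.018176
V = π·1.5² × L = 7.068583 × 127.018176 = 897.838580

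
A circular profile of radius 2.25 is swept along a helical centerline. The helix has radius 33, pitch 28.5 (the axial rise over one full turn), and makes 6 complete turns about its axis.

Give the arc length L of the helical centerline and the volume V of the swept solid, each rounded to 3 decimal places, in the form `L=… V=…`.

2πR = 2π·33 = 207.345115
per-turn = √(207.345115² + 28.5²) = √(42991.9968 + 812.25) = √43804.2468 = 209.294641
L = 6 × 209.294641 = 1255.767846
V = π·2.25² × L = 15.904313 × 1255.767846 = 19972.124643

L=1255.768 V=19972.125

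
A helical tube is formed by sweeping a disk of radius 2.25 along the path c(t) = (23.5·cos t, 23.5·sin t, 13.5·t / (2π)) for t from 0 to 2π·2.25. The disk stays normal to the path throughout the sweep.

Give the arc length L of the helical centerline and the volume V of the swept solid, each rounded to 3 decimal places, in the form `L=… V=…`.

2πR = 2π·23.5 = 147.654855
per-turn = √(147.654855² + 13.5²) = √(21801.9561 + 182.25) = √21984.2061 = 148.270719
L = 2.25 × 148.270719 = 333.609118
V = π·2.25² × L = 15.904313 × 333.609118 = 5305.823766

L=333.609 V=5305.824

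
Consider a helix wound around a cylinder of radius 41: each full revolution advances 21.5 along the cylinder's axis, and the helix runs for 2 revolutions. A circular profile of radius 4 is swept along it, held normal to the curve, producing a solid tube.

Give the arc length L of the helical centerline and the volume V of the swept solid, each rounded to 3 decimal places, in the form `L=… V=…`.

L=517.012 V=25987.881

2πR = 2π·41 = 257.610598
per-turn = √(257.610598² + 21.5²) = √(66363.2200 + 462.25) = √66825.4700 = 258.506228
L = 2 × 258.506228 = 517.012456
V = π·4² × L = 50.265482 × 517.012456 = 25987.880553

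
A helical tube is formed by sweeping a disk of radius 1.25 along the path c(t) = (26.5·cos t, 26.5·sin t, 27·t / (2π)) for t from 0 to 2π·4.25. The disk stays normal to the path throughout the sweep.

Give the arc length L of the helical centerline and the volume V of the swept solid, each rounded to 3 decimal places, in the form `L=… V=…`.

2πR = 2π·26.5 = 166.504411
per-turn = √(166.504411² + 27²) = √(27723.7188 + 729) = √28452.7188 = 168.679337
L = 4.25 × 168.679337 = 716.887183
V = π·1.25² × L = 4.908739 × 716.887183 = 3519.011729

L=716.887 V=3519.012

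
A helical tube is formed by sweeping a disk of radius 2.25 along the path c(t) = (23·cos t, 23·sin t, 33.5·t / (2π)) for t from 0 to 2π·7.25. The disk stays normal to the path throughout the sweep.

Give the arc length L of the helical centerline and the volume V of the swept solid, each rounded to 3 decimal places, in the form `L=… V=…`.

2πR = 2π·23 = 144.513262
per-turn = √(144.513262² + 33.5²) = √(20884.0829 + 1122.25) = √22006.3329 = 148.345316
L = 7.25 × 148.345316 = 1075.503544
V = π·2.25² × L = 15.904313 × 1075.503544 = 17105.144795

L=1075.504 V=17105.145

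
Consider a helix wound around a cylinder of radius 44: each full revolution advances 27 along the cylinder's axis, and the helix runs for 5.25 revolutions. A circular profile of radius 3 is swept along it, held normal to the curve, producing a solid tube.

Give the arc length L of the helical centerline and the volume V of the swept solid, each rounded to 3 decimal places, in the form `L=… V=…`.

2πR = 2π·44 = 276.460154
per-turn = √(276.460154² + 27²) = √(76430.2165 + 729) = √77159.2165 = 277.775479
L = 5.25 × 277.775479 = 1458.321262
V = π·3² × L = 28.274334 × 1458.321262 = 41233.062280

L=1458.321 V=41233.062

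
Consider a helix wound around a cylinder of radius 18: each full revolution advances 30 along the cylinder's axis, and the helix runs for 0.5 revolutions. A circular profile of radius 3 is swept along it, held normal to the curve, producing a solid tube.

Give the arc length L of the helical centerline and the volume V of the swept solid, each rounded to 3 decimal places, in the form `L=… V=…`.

2πR = 2π·18 = 113.097336
per-turn = √(113.097336² + 30²) = √(12791.0073 + 900) = √13691.0073 = 117.008578
L = 0.5 × 117.008578 = 58.504289
V = π·3² × L = 28.274334 × 58.504289 = 1654.169799

L=58.504 V=1654.170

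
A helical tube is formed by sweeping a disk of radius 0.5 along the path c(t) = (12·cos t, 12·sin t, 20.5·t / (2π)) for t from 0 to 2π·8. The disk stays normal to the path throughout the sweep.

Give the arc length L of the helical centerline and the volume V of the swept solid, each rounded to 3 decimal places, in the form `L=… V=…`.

2πR = 2π·12 = 75.398224
per-turn = √(75.398224² + 20.5²) = √(5684.8921 + 420.25) = √6105.1421 = 78.135409
L = 8 × 78.135409 = 625.083272
V = π·0.5² × L = 0.785398 × 625.083272 = 490.939254

L=625.083 V=490.939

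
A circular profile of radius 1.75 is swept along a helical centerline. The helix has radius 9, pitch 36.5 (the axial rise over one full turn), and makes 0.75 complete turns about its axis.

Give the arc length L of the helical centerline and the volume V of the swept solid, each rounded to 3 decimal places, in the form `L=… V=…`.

2πR = 2π·9 = 56.548668
per-turn = √(56.548668² + 36.5²) = √(3197.7518 + 1332.25) = √4530.0018 = 67.305288
L = 0.75 × 67.305288 = 50.478966
V = π·1.75² × L = 9.621128 × 50.478966 = 485.664570

L=50.479 V=485.665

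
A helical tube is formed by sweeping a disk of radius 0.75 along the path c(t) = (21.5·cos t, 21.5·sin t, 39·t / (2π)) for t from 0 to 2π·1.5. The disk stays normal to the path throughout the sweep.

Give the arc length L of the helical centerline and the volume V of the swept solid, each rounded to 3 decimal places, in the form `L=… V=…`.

L=210.908 V=372.706

2πR = 2π·21.5 = 135.088484
per-turn = √(135.088484² + 39²) = √(18248.8985 + 1521) = √19769.8985 = 140.605471
L = 1.5 × 140.605471 = 210.908207
V = π·0.75² × L = 1.767146 × 210.908207 = 372.705566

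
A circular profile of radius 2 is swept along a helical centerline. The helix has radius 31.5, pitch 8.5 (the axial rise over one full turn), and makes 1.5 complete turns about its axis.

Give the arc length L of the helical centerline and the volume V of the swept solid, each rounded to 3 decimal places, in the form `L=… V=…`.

2πR = 2π·31.5 = 197.920337
per-turn = √(197.920337² + 8.5²) = √(39172.4599 + 72.25) = √39244.7099 = 198.102776
L = 1.5 × 198.102776 = 297.154164
V = π·2² × L = 12.566371 × 297.154164 = 3734.149355

L=297.154 V=3734.149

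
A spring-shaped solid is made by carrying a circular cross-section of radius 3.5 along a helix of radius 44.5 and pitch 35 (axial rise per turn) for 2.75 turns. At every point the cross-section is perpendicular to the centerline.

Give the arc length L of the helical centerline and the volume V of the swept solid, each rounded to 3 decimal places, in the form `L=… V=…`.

2πR = 2π·44.5 = 279.601746
per-turn = √(279.601746² + 35²) = √(78177.1365 + 1225) = √79402.1365 = 281.783847
L = 2.75 × 281.783847 = 774.905579
V = π·3.5² × L = 38.484510 × 774.905579 = 29821.861525

L=774.906 V=29821.862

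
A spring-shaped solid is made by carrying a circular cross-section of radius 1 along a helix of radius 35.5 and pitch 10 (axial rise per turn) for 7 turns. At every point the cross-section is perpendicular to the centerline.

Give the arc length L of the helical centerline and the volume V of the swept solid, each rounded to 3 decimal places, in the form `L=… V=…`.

L=1562.940 V=4910.120

2πR = 2π·35.5 = 223.053078
per-turn = √(223.053078² + 10²) = √(49752.6758 + 100) = √49852.6758 = 223.277128
L = 7 × 223.277128 = 1562.939894
V = π·1² × L = 3.141593 × 1562.939894 = 4910.120490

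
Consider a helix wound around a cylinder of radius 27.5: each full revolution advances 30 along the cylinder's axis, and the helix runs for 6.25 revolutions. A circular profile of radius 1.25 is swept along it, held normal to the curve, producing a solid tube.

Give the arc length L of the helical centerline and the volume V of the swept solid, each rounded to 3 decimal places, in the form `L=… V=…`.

2πR = 2π·27.5 = 172.787596
per-turn = √(172.787596² + 30²) = √(29855.5533 + 900) = √30755.5533 = 175.372613
L = 6.25 × 175.372613 = 1096.078830
V = π·1.25² × L = 4.908739 × 1096.078830 = 5380.364375

L=1096.079 V=5380.364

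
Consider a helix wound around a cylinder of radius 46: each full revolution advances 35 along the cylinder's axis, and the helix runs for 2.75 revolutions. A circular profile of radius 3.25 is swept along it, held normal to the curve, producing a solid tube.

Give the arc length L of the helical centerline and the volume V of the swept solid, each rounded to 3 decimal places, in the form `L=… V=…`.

2πR = 2π·46 = 289.026524
per-turn = √(289.026524² + 35²) = √(83536.3317 + 1225) = √84761.3317 = 291.137994
L = 2.75 × 291.137994 = 800.629484
V = π·3.25² × L = 33.183072 × 800.629484 = 26567.346135

L=800.629 V=26567.346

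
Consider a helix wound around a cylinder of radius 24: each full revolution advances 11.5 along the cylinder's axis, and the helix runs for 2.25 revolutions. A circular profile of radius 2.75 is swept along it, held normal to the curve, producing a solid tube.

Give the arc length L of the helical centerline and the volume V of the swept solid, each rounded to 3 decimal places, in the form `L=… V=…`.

L=340.277 V=8084.406

2πR = 2π·24 = 150.796447
per-turn = √(150.796447² + 11.5²) = √(22739.5685 + 132.25) = √22871.8185 = 151.234317
L = 2.25 × 151.234317 = 340.277213
V = π·2.75² × L = 23.758294 × 340.277213 = 8084.406207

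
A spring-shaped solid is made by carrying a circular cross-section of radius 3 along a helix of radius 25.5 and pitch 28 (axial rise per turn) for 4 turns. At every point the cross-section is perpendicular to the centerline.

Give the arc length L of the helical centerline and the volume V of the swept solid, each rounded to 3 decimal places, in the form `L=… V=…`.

L=650.598 V=18395.219

2πR = 2π·25.5 = 160.221225
per-turn = √(160.221225² + 28²) = √(25670.8410 + 784) = √26454.8410 = 162.649442
L = 4 × 162.649442 = 650.597769
V = π·3² × L = 28.274334 × 650.597769 = 18395.218538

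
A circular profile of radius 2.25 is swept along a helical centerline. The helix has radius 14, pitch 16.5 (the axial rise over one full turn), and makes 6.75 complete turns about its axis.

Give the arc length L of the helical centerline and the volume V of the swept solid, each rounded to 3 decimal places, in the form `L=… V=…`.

2πR = 2π·14 = 87.964594
per-turn = √(87.964594² + 16.5²) = √(7737.7699 + 272.25) = √8010.0199 = 89.498714
L = 6.75 × 89.498714 = 604.116321
V = π·2.25² × L = 15.904313 × 604.116321 = 9608.054944

L=604.116 V=9608.055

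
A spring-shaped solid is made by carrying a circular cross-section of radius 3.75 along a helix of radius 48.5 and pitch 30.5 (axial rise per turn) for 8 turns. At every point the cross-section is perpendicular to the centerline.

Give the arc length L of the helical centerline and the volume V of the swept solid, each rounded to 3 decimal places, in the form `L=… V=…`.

2πR = 2π·48.5 = 304.734487
per-turn = √(304.734487² + 30.5²) = √(92863.1078 + 930.25) = √93793.3578 = 306.257013
L = 8 × 306.257013 = 2450.056101
V = π·3.75² × L = 44.178647 × 2450.056101 = 108240.162876

L=2450.056 V=108240.163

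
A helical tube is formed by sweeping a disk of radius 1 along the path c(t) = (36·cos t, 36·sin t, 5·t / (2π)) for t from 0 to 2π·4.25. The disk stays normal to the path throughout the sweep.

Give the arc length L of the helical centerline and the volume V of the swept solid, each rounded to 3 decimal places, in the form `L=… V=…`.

2πR = 2π·36 = 226.194671
per-turn = √(226.194671² + 5²) = √(51164.0292 + 25) = √51189.0292 = 226.249926
L = 4.25 × 226.249926 = 961.562187
V = π·1² × L = 3.141593 × 961.562187 = 3020.836704

L=961.562 V=3020.837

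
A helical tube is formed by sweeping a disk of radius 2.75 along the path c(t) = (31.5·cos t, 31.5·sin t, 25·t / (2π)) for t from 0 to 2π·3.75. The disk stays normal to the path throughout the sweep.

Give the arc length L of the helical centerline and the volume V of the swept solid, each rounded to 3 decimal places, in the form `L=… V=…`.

L=748.099 V=17773.551

2πR = 2π·31.5 = 197.920337
per-turn = √(197.920337² + 25²) = √(39172.4599 + 625) = √39797.4599 = 199.493007
L = 3.75 × 199.493007 = 748.098776
V = π·2.75² × L = 23.758294 × 748.098776 = 17773.551004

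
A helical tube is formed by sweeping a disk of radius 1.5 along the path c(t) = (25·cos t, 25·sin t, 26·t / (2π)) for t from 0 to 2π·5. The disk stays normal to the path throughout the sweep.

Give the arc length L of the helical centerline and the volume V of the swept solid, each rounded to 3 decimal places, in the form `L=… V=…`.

L=796.084 V=5627.189

2πR = 2π·25 = 157.079633
per-turn = √(157.079633² + 26²) = √(24674.0110 + 676) = √25350.0110 = 159.216868
L = 5 × 159.216868 = 796.084339
V = π·1.5² × L = 7.068583 × 796.084339 = 5627.188601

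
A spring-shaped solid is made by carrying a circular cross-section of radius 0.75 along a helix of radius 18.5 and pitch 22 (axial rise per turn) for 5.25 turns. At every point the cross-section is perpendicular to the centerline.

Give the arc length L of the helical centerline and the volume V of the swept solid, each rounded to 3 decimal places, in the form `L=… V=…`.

L=621.088 V=1097.554

2πR = 2π·18.5 = 116.238928
per-turn = √(116.238928² + 22²) = √(13511.4884 + 484) = √13995.4884 = 118.302529
L = 5.25 × 118.302529 = 621.088279
V = π·0.75² × L = 1.767146 × 621.088279 = 1097.553585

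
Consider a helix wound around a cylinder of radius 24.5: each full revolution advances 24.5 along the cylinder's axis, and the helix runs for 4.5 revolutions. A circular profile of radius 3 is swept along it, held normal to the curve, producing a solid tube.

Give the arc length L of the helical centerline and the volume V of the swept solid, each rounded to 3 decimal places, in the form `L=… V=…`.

2πR = 2π·24.5 = 153.938040
per-turn = √(153.938040² + 24.5²) = √(23696.9202 + 600.25) = √24297.1702 = 155.875496
L = 4.5 × 155.875496 = 701.439731
V = π·3² × L = 28.274334 × 701.439731 = 19832.741146

L=701.440 V=19832.741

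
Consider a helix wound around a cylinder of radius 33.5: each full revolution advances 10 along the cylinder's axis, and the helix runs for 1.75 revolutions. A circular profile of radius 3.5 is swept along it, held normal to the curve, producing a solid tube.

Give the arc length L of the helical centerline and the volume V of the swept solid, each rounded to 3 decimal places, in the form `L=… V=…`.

L=368.767 V=14191.825

2πR = 2π·33.5 = 210.486708
per-turn = √(210.486708² + 10²) = √(44304.6542 + 100) = √44404.6542 = 210.724119
L = 1.75 × 210.724119 = 368.767208
V = π·3.5² × L = 38.484510 × 368.767208 = 14191.825288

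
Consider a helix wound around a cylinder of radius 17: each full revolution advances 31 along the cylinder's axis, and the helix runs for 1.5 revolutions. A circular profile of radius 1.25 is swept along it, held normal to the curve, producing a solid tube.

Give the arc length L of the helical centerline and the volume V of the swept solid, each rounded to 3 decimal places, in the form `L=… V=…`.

L=166.833 V=818.937

2πR = 2π·17 = 106.814150
per-turn = √(106.814150² + 31²) = √(11409.2627 + 961) = √12370.2627 = 111.221683
L = 1.5 × 111.221683 = 166.832524
V = π·1.25² × L = 4.908739 × 166.832524 = 818.937237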